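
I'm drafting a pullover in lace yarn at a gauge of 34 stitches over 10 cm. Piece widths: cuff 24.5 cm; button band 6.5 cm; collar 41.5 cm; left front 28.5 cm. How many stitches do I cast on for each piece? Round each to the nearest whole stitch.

cuff 83; button band 22; collar 141; left front 97.

Rate = 34/10 = 3.4 sts per cm.
cuff: 24.5 × 3.4 = 83.30 → 83.
button band: 6.5 × 3.4 = 22.10 → 22.
collar: 41.5 × 3.4 = 141.10 → 141.
left front: 28.5 × 3.4 = 96.90 → 97.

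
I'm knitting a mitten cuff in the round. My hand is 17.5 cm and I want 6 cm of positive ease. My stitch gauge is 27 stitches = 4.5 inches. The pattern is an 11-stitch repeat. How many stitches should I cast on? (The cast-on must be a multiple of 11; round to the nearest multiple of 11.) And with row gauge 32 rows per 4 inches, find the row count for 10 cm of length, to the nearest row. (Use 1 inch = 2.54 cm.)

Cast on 55 stitches; work 31 rows.

Finished = 17.5 + 6 = 23.5 cm.
23.5 cm × 1/2.54 = 9.25 inches.
27/4.5 = 6 sts per in; 9.25 × 6 = 55.51 sts.
Nearest multiple of 11 → 55.
10 cm = 3.94 inches; × 8 = 31.50 → 31 rows.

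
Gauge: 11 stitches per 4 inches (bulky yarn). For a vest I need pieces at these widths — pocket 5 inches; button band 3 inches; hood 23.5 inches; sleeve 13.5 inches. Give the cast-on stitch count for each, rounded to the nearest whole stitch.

pocket 14; button band 8; hood 65; sleeve 37.

Rate = 11/4 = 2.75 sts per in.
pocket: 5 × 2.75 = 13.75 → 14.
button band: 3 × 2.75 = 8.25 → 8.
hood: 23.5 × 2.75 = 64.62 → 65.
sleeve: 13.5 × 2.75 = 37.12 → 37.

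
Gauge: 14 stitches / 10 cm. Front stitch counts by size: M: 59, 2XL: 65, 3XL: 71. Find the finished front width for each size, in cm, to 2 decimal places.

14/10 = 1.4 sts per cm.
M: 59 / 1.4 = 42.143 → 42.14 cm.
2XL: 65 / 1.4 = 46.429 → 46.43 cm.
3XL: 71 / 1.4 = 50.714 → 50.71 cm.

M 42.14 cm; 2XL 46.43 cm; 3XL 50.71 cm.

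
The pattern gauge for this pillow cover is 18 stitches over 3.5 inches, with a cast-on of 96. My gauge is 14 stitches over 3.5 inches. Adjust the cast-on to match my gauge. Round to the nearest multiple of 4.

Scale factor = 14 / 18 = 0.778.
96 × 14 / 18 = 74.67 sts.
→ 76 sts.

CO 76 sts.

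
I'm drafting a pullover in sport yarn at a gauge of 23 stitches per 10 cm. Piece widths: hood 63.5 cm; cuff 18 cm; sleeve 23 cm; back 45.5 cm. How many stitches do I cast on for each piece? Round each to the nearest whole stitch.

Rate = 23/10 = 2.3 sts per cm.
hood: 63.5 × 2.3 = 146.05 → 146.
cuff: 18 × 2.3 = 41.40 → 41.
sleeve: 23 × 2.3 = 52.90 → 53.
back: 45.5 × 2.3 = 104.65 → 105.

hood 146; cuff 41; sleeve 53; back 105.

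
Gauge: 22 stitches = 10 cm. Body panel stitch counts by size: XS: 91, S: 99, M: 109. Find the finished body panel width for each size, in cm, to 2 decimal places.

22/10 = 2.2 sts per cm.
XS: 91 / 2.2 = 41.364 → 41.36 cm.
S: 99 / 2.2 = 45.000 → 45.00 cm.
M: 109 / 2.2 = 49.545 → 49.55 cm.

XS 41.36 cm; S 45.00 cm; M 49.55 cm.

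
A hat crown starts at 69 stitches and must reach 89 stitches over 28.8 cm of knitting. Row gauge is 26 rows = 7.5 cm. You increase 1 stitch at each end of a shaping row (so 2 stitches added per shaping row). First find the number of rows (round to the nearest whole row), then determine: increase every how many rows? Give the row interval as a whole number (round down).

Increase every 10th row.

Rows = 28.8 × 3.467 = 99.8 → 100 rows.
Stitches to add: 20 → 10 shaping rows (at 2 st each).
100 / 10 = 10.00 → every 10 rows.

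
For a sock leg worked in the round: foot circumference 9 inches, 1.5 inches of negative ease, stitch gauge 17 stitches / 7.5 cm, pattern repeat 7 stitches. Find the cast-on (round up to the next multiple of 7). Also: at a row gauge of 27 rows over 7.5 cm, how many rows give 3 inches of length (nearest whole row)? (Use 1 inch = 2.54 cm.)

Finished = 9 − 1.5 = 7.5 inches.
7.5 inches × 2.54 = 19.05 cm.
17/7.5 = 2.267 sts per cm; 19.05 × 2.267 = 43.18 sts.
Next multiple of 7 → 49.
3 inches = 7.62 cm; × 3.6 = 27.43 → 27 rows.

Cast on 49 stitches; work 27 rows.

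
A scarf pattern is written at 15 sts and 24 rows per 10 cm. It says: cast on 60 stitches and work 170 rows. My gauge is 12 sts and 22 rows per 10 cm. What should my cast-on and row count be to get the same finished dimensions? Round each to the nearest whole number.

Stitches: 60 × 12/15 = 48.00 → 48.
Rows: 170 × 22/24 = 155.83 → 156.

Cast on 48 stitches; work 156 rows.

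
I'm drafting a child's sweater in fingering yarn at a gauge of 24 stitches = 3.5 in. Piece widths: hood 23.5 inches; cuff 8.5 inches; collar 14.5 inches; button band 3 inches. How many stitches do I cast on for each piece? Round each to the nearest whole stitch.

hood 161; cuff 58; collar 99; button band 21.

Rate = 24/3.5 = 6.857 sts per in.
hood: 23.5 × 6.857 = 161.14 → 161.
cuff: 8.5 × 6.857 = 58.29 → 58.
collar: 14.5 × 6.857 = 99.43 → 99.
button band: 3 × 6.857 = 20.57 → 21.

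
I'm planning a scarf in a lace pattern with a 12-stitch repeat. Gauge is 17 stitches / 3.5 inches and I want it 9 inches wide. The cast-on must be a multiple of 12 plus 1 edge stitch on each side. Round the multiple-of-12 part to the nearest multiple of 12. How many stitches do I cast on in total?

CO 38 sts.

17 / 3.5 = 4.857 sts per inch.
9 × 4.857 = 43.71 sts.
Less 2 edge sts → 41.71 for the repeat.
Nearest multiple of 12: 36.
Add back 2 edge sts → 38.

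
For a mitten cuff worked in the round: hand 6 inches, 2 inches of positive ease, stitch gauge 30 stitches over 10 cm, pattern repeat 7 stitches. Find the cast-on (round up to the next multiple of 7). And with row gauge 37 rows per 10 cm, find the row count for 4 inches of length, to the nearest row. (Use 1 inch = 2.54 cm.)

Finished = 6 + 2 = 8 inches.
8 inches × 2.54 = 20.32 cm.
30/10 = 3 sts per cm; 20.32 × 3 = 60.96 sts.
Next multiple of 7 → 63.
4 inches = 10.16 cm; × 3.7 = 37.59 → 38 rows.

Cast on 63 stitches; work 38 rows.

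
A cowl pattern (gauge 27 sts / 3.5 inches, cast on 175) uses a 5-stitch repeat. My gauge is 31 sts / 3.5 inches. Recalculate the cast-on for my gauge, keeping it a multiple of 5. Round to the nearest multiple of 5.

175 × 31 / 27 = 200.93.
Nearest multiple of 5: 200.

200 stitches.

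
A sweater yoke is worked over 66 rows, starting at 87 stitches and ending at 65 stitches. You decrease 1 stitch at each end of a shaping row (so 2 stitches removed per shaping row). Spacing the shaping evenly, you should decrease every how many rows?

Decrease every 6th row.

Stitches to remove: |65 − 87| = 22.
Shaping rows needed: 22 / 2 = 11.
66 rows / 11 = every 6 rows.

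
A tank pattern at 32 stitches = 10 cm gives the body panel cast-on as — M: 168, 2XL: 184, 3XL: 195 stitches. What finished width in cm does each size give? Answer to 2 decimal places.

32/10 = 3.2 sts per cm.
M: 168 / 3.2 = 52.500 → 52.50 cm.
2XL: 184 / 3.2 = 57.500 → 57.50 cm.
3XL: 195 / 3.2 = 60.938 → 60.94 cm.

M 52.50 cm; 2XL 57.50 cm; 3XL 60.94 cm.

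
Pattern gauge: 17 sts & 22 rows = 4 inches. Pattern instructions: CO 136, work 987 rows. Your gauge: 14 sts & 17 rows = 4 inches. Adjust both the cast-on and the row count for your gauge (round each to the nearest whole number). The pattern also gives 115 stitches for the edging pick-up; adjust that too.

Stitches: 136 × 14/17 = 112.00 → 112.
Rows: 987 × 17/22 = 762.68 → 763.
edging pick-up: 115 × 14/17 = 94.71 → 95.

Cast on 112 stitches; work 763 rows; edging pick-up 95 stitches.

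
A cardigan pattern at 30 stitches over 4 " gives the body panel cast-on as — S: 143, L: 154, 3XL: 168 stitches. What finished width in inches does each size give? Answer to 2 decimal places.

30/4 = 7.5 sts per in.
S: 143 / 7.5 = 19.067 → 19.07 in.
L: 154 / 7.5 = 20.533 → 20.53 in.
3XL: 168 / 7.5 = 22.400 → 22.40 in.

S 19.07 inches; L 20.53 inches; 3XL 22.40 inches.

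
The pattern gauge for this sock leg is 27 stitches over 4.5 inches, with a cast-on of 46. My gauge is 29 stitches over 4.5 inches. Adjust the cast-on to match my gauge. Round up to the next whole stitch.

Scale factor = 29 / 27 = 1.074.
46 × 29 / 27 = 49.41 sts.
→ 50 sts.

CO 50 sts.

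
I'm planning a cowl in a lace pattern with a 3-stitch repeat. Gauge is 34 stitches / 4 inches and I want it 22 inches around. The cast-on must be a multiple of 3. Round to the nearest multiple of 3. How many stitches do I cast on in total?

34 / 4 = 8.5 sts per inch.
22 × 8.5 = 187.00 sts.
Nearest multiple of 3: 186.

Cast on 186 stitches.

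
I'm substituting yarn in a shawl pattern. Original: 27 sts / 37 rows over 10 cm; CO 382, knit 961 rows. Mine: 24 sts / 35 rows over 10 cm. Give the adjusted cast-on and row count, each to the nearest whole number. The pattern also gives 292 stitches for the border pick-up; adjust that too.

Cast on 340 stitches; work 909 rows; border pick-up 260 stitches.

Stitches: 382 × 24/27 = 339.56 → 340.
Rows: 961 × 35/37 = 909.05 → 909.
border pick-up: 292 × 24/27 = 259.56 → 260.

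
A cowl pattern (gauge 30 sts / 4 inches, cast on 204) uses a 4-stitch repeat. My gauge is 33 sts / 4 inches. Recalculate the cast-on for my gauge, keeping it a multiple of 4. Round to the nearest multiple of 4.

204 × 33 / 30 = 224.40.
Nearest multiple of 4: 224.

224 stitches.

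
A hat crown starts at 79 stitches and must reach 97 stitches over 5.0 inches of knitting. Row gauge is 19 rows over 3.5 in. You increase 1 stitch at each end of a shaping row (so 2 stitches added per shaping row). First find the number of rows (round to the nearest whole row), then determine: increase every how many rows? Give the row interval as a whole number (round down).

Increase every 3rd row.

Rows = 5.0 × 5.429 = 27.1 → 27 rows.
Stitches to add: 18 → 9 shaping rows (at 2 st each).
27 / 9 = 3.00 → every 3 rows.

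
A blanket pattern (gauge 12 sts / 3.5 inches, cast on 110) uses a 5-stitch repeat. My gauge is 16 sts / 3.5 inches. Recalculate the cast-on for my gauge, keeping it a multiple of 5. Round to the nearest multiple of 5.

110 × 16 / 12 = 146.67.
Nearest multiple of 5: 145.

CO 145 sts.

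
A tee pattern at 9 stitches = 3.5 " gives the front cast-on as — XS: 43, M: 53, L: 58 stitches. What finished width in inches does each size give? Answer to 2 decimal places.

9/3.5 = 2.571 sts per in.
XS: 43 / 2.571 = 16.722 → 16.72 in.
M: 53 / 2.571 = 20.611 → 20.61 in.
L: 58 / 2.571 = 22.556 → 22.56 in.

XS 16.72 inches; M 20.61 inches; L 22.56 inches.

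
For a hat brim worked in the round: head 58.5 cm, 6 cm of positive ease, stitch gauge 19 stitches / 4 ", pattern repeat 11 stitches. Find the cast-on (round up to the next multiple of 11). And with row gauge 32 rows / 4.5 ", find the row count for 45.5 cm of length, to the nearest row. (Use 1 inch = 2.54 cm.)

Finished = 58.5 + 6 = 64.5 cm.
64.5 cm × 1/2.54 = 25.39 inches.
19/4 = 4.75 sts per in; 25.39 × 4.75 = 120.62 sts.
Next multiple of 11 → 121.
45.5 cm = 17.91 inches; × 7.111 = 127.38 → 127 rows.

Cast on 121 stitches; work 127 rows.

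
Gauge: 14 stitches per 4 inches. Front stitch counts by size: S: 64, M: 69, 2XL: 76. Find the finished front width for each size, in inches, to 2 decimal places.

14/4 = 3.5 sts per in.
S: 64 / 3.5 = 18.286 → 18.29 in.
M: 69 / 3.5 = 19.714 → 19.71 in.
2XL: 76 / 3.5 = 21.714 → 21.71 in.

S 18.29 inches; M 19.71 inches; 2XL 21.71 inches.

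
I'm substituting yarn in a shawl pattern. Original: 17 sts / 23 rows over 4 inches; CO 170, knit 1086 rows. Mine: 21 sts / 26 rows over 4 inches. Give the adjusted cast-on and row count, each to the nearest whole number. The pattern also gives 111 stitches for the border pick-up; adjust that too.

Stitches: 170 × 21/17 = 210.00 → 210.
Rows: 1086 × 26/23 = 1227.65 → 1228.
border pick-up: 111 × 21/17 = 137.12 → 137.

Cast on 210 stitches; work 1228 rows; border pick-up 137 stitches.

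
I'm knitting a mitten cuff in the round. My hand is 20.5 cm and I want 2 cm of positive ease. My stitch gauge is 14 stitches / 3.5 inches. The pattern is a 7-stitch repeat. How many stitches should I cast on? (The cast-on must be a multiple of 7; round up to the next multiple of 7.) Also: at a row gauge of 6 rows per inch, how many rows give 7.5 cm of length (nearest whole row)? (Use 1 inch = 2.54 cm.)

Cast on 42 stitches; work 18 rows.

Finished = 20.5 + 2 = 22.5 cm.
22.5 cm × 1/2.54 = 8.86 inches.
14/3.5 = 4 sts per in; 8.86 × 4 = 35.43 sts.
Next multiple of 7 → 42.
7.5 cm = 2.95 inches; × 6 = 17.72 → 18 rows.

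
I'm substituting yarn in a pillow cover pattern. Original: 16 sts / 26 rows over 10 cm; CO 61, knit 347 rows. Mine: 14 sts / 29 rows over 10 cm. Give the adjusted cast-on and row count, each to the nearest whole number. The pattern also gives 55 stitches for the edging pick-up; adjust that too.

Stitches: 61 × 14/16 = 53.38 → 53.
Rows: 347 × 29/26 = 387.04 → 387.
edging pick-up: 55 × 14/16 = 48.12 → 48.

Cast on 53 stitches; work 387 rows; edging pick-up 48 stitches.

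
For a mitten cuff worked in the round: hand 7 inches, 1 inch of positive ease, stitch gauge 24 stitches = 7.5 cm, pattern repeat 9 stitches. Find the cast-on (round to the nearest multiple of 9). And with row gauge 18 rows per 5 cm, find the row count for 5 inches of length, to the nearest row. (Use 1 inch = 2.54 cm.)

Cast on 63 stitches; work 46 rows.

Finished = 7 + 1 = 8 inches.
8 inches × 2.54 = 20.32 cm.
24/7.5 = 3.2 sts per cm; 20.32 × 3.2 = 65.02 sts.
Nearest multiple of 9 → 63.
5 inches = 12.70 cm; × 3.6 = 45.72 → 46 rows.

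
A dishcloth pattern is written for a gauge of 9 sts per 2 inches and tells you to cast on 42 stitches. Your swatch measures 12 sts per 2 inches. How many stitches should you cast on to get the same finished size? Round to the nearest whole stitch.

Cast on 56 stitches.

Scale factor = 12 / 9 = 1.333.
42 × 12 / 9 = 56.00 sts.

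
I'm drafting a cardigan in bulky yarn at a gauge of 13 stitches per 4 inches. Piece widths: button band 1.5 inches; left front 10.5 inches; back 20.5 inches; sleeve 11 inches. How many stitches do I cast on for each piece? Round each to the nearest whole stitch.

Rate = 13/4 = 3.25 sts per in.
button band: 1.5 × 3.25 = 4.88 → 5.
left front: 10.5 × 3.25 = 34.12 → 34.
back: 20.5 × 3.25 = 66.62 → 67.
sleeve: 11 × 3.25 = 35.75 → 36.

button band 5; left front 34; back 67; sleeve 36.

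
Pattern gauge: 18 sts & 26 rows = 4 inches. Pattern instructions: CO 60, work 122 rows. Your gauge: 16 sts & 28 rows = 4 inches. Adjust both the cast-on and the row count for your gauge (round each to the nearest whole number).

Stitches: 60 × 16/18 = 53.33 → 53.
Rows: 122 × 28/26 = 131.38 → 131.

Cast on 53 stitches; work 131 rows.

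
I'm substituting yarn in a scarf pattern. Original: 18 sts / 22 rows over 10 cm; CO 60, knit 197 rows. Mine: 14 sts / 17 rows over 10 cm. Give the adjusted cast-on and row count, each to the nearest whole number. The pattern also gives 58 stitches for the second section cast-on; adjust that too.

Stitches: 60 × 14/18 = 46.67 → 47.
Rows: 197 × 17/22 = 152.23 → 152.
second section cast-on: 58 × 14/18 = 45.11 → 45.

Cast on 47 stitches; work 152 rows; second section cast-on 45 stitches.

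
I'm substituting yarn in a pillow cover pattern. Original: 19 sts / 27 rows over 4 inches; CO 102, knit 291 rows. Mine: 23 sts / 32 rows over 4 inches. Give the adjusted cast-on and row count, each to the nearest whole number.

Cast on 123 stitches; work 345 rows.

Stitches: 102 × 23/19 = 123.47 → 123.
Rows: 291 × 32/27 = 344.89 → 345.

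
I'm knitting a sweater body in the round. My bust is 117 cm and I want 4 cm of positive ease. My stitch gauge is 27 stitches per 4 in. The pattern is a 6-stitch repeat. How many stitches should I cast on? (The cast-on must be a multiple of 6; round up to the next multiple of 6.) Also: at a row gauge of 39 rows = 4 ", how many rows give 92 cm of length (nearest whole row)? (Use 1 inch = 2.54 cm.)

Finished = 117 + 4 = 121 cm.
121 cm × 1/2.54 = 47.64 inches.
27/4 = 6.75 sts per in; 47.64 × 6.75 = 321.56 sts.
Next multiple of 6 → 324.
92 cm = 36.22 inches; × 9.75 = 353.15 → 353 rows.

Cast on 324 stitches; work 353 rows.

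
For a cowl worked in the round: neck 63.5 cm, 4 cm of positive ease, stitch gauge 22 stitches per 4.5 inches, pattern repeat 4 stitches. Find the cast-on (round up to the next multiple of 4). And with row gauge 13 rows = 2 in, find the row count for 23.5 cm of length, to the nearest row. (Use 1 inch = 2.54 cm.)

Finished = 63.5 + 4 = 67.5 cm.
67.5 cm × 1/2.54 = 26.57 inches.
22/4.5 = 4.889 sts per in; 26.57 × 4.889 = 129.92 sts.
Next multiple of 4 → 132.
23.5 cm = 9.25 inches; × 6.5 = 60.14 → 60 rows.

Cast on 132 stitches; work 60 rows.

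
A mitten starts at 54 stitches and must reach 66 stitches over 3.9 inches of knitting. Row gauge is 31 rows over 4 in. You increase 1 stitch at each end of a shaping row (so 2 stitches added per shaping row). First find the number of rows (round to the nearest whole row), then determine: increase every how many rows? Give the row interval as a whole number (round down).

Increase every 5th row.

Rows = 3.9 × 7.75 = 30.2 → 30 rows.
Stitches to add: 12 → 6 shaping rows (at 2 st each).
30 / 6 = 5.00 → every 5 rows.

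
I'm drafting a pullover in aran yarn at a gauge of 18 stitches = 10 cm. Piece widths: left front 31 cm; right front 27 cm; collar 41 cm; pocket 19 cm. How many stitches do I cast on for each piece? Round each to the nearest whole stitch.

left front 56; right front 49; collar 74; pocket 34.

Rate = 18/10 = 1.8 sts per cm.
left front: 31 × 1.8 = 55.80 → 56.
right front: 27 × 1.8 = 48.60 → 49.
collar: 41 × 1.8 = 73.80 → 74.
pocket: 19 × 1.8 = 34.20 → 34.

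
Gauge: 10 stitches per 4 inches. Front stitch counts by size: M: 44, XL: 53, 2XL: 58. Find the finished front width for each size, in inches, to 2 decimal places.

M 17.60 inches; XL 21.20 inches; 2XL 23.20 inches.

10/4 = 2.5 sts per in.
M: 44 / 2.5 = 17.600 → 17.60 in.
XL: 53 / 2.5 = 21.200 → 21.20 in.
2XL: 58 / 2.5 = 23.200 → 23.20 in.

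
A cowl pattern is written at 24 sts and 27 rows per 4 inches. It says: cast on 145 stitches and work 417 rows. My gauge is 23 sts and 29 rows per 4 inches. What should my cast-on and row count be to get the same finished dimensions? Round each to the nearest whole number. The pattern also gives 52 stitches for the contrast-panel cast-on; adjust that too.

Cast on 139 stitches; work 448 rows; contrast-panel cast-on 50 stitches.

Stitches: 145 × 23/24 = 138.96 → 139.
Rows: 417 × 29/27 = 447.89 → 448.
contrast-panel cast-on: 52 × 23/24 = 49.83 → 50.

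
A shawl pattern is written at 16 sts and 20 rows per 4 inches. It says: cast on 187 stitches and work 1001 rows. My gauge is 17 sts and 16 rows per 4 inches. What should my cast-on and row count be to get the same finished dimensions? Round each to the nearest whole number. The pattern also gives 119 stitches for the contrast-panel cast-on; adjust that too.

Stitches: 187 × 17/16 = 198.69 → 199.
Rows: 1001 × 16/20 = 800.80 → 801.
contrast-panel cast-on: 119 × 17/16 = 126.44 → 126.

Cast on 199 stitches; work 801 rows; contrast-panel cast-on 126 stitches.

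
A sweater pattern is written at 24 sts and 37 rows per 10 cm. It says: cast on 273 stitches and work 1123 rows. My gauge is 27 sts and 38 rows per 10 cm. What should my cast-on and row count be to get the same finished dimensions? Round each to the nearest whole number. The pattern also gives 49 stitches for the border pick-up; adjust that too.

Stitches: 273 × 27/24 = 307.12 → 307.
Rows: 1123 × 38/37 = 1153.35 → 1153.
border pick-up: 49 × 27/24 = 55.12 → 55.

Cast on 307 stitches; work 1153 rows; border pick-up 55 stitches.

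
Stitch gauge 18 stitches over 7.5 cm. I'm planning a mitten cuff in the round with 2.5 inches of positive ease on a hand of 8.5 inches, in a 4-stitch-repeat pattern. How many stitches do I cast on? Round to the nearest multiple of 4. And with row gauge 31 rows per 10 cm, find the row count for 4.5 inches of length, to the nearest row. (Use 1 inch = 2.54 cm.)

Cast on 68 stitches; work 35 rows.

Finished = 8.5 + 2.5 = 11 inches.
11 inches × 2.54 = 27.94 cm.
18/7.5 = 2.4 sts per cm; 27.94 × 2.4 = 67.06 sts.
Nearest multiple of 4 → 68.
4.5 inches = 11.43 cm; × 3.1 = 35.43 → 35 rows.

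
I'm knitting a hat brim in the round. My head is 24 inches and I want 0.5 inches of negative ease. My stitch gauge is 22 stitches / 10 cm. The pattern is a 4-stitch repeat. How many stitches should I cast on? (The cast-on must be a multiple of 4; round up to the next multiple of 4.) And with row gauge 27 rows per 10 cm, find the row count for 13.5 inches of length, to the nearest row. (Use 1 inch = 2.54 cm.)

Cast on 132 stitches; work 93 rows.

Finished = 24 − 0.5 = 23.5 inches.
23.5 inches × 2.54 = 59.69 cm.
22/10 = 2.2 sts per cm; 59.69 × 2.2 = 131.32 sts.
Next multiple of 4 → 132.
13.5 inches = 34.29 cm; × 2.7 = 92.58 → 93 rows.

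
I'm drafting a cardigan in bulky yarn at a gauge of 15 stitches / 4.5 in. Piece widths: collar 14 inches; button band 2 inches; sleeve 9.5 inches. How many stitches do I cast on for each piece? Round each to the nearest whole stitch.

collar 47; button band 7; sleeve 32.

Rate = 15/4.5 = 3.333 sts per in.
collar: 14 × 3.333 = 46.67 → 47.
button band: 2 × 3.333 = 6.67 → 7.
sleeve: 9.5 × 3.333 = 31.67 → 32.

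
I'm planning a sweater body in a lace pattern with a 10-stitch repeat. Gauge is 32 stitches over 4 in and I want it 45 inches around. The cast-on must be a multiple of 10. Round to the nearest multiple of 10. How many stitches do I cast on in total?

Cast on 360 stitches.

32 / 4 = 8 sts per inch.
45 × 8 = 360.00 sts.
Nearest multiple of 10: 360.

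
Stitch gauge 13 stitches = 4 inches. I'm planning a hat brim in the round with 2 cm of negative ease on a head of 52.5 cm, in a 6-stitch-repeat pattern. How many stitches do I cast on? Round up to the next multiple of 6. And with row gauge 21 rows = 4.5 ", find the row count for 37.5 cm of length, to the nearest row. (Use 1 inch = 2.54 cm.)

Finished = 52.5 − 2 = 50.5 cm.
50.5 cm × 1/2.54 = 19.88 inches.
13/4 = 3.25 sts per in; 19.88 × 3.25 = 64.62 sts.
Next multiple of 6 → 66.
37.5 cm = 14.76 inches; × 4.667 = 68.90 → 69 rows.

Cast on 66 stitches; work 69 rows.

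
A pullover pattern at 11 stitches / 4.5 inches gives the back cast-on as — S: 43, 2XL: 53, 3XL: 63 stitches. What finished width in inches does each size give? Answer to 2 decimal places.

S 17.59 inches; 2XL 21.68 inches; 3XL 25.77 inches.

11/4.5 = 2.444 sts per in.
S: 43 / 2.444 = 17.591 → 17.59 in.
2XL: 53 / 2.444 = 21.682 → 21.68 in.
3XL: 63 / 2.444 = 25.773 → 25.77 in.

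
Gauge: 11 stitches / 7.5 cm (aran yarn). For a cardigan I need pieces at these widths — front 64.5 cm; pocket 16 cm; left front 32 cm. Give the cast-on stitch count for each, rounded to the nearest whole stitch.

front 95; pocket 23; left front 47.

Rate = 11/7.5 = 1.467 sts per cm.
front: 64.5 × 1.467 = 94.60 → 95.
pocket: 16 × 1.467 = 23.47 → 23.
left front: 32 × 1.467 = 46.93 → 47.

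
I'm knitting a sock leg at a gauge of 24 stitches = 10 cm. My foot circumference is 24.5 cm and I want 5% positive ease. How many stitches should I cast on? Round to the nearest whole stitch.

CO 62 sts.

Finished = 24.5 × 1.05 = 25.73 cm.
24 / 10 = 2.4 sts per cm.
25.73 × 2.4 = 61.74 sts.
→ 62 sts.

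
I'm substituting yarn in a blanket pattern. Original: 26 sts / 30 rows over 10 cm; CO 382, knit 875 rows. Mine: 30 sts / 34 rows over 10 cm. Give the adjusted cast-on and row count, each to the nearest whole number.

Stitches: 382 × 30/26 = 440.77 → 441.
Rows: 875 × 34/30 = 991.67 → 992.

Cast on 441 stitches; work 992 rows.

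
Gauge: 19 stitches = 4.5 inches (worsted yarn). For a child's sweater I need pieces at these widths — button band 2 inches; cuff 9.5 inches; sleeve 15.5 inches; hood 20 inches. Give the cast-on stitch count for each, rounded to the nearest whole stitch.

Rate = 19/4.5 = 4.222 sts per in.
button band: 2 × 4.222 = 8.44 → 8.
cuff: 9.5 × 4.222 = 40.11 → 40.
sleeve: 15.5 × 4.222 = 65.44 → 65.
hood: 20 × 4.222 = 84.44 → 84.

button band 8; cuff 40; sleeve 65; hood 84.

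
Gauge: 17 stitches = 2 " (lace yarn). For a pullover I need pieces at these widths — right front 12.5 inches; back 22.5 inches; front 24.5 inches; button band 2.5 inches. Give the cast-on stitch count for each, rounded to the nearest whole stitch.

Rate = 17/2 = 8.5 sts per in.
right front: 12.5 × 8.5 = 106.25 → 106.
back: 22.5 × 8.5 = 191.25 → 191.
front: 24.5 × 8.5 = 208.25 → 208.
button band: 2.5 × 8.5 = 21.25 → 21.

right front 106; back 191; front 208; button band 21.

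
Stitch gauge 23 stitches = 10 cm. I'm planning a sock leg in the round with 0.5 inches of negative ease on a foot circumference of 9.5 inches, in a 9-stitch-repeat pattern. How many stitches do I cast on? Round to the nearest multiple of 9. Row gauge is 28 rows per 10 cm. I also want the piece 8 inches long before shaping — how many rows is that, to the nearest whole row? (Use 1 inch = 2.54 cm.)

Finished = 9.5 − 0.5 = 9 inches.
9 inches × 2.54 = 22.86 cm.
23/10 = 2.3 sts per cm; 22.86 × 2.3 = 52.58 sts.
Nearest multiple of 9 → 54.
8 inches = 20.32 cm; × 2.8 = 56.90 → 57 rows.

Cast on 54 stitches; work 57 rows.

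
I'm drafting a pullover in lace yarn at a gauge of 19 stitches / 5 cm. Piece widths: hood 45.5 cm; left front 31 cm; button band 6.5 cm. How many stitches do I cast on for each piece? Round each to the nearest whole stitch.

Rate = 19/5 = 3.8 sts per cm.
hood: 45.5 × 3.8 = 172.90 → 173.
left front: 31 × 3.8 = 117.80 → 118.
button band: 6.5 × 3.8 = 24.70 → 25.

hood 173; left front 118; button band 25.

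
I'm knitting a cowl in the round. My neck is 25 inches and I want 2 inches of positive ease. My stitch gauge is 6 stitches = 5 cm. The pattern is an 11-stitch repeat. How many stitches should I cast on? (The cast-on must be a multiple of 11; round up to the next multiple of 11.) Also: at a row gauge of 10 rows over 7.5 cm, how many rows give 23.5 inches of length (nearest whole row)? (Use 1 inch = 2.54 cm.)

Finished = 25 + 2 = 27 inches.
27 inches × 2.54 = 68.58 cm.
6/5 = 1.2 sts per cm; 68.58 × 1.2 = 82.30 sts.
Next multiple of 11 → 88.
23.5 inches = 59.69 cm; × 1.333 = 79.59 → 80 rows.

Cast on 88 stitches; work 80 rows.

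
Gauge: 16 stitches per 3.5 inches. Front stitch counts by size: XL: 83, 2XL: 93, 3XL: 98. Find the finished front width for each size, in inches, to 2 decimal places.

16/3.5 = 4.571 sts per in.
XL: 83 / 4.571 = 18.156 → 18.16 in.
2XL: 93 / 4.571 = 20.344 → 20.34 in.
3XL: 98 / 4.571 = 21.438 → 21.44 in.

XL 18.16 inches; 2XL 20.34 inches; 3XL 21.44 inches.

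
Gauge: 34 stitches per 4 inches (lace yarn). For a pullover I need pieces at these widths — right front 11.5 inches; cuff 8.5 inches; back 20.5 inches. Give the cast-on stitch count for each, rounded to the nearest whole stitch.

Rate = 34/4 = 8.5 sts per in.
right front: 11.5 × 8.5 = 97.75 → 98.
cuff: 8.5 × 8.5 = 72.25 → 72.
back: 20.5 × 8.5 = 174.25 → 174.

right front 98; cuff 72; back 174.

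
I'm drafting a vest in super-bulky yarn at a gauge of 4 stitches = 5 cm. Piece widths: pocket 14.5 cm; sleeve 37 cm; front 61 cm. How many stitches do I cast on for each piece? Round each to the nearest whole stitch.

pocket 12; sleeve 30; front 49.

Rate = 4/5 = 0.8 sts per cm.
pocket: 14.5 × 0.8 = 11.60 → 12.
sleeve: 37 × 0.8 = 29.60 → 30.
front: 61 × 0.8 = 48.80 → 49.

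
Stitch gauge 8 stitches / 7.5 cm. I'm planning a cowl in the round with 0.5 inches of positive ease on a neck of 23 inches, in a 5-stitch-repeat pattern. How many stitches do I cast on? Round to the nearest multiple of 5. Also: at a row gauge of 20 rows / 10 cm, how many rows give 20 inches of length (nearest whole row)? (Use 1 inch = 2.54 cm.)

Cast on 65 stitches; work 102 rows.

Finished = 23 + 0.5 = 23.5 inches.
23.5 inches × 2.54 = 59.69 cm.
8/7.5 = 1.067 sts per cm; 59.69 × 1.067 = 63.67 sts.
Nearest multiple of 5 → 65.
20 inches = 50.80 cm; × 2 = 101.60 → 102 rows.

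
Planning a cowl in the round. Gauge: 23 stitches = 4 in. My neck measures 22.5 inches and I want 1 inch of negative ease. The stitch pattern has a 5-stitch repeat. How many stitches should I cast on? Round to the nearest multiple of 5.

Cast on 125 stitches.

Finished = 22.5 − 1 = 21.5 inches.
23 / 4 = 5.75 sts/in.
21.5 × 5.75 = 123.62 sts.
Nearest multiple of 5: 125.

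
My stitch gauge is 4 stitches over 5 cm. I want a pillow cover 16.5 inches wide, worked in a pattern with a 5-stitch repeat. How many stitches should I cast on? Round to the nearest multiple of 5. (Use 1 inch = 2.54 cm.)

CO 35 sts.

16.5 in = 16.5 × 2.54 = 41.91 cm.
4 / 5 = 0.8 sts/cm.
41.91 × 0.8 = 33.53 sts.
→ 35.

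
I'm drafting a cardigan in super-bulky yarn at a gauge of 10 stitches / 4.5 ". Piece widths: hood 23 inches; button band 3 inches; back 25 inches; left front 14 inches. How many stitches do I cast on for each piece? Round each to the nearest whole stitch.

hood 51; button band 7; back 56; left front 31.

Rate = 10/4.5 = 2.222 sts per in.
hood: 23 × 2.222 = 51.11 → 51.
button band: 3 × 2.222 = 6.67 → 7.
back: 25 × 2.222 = 55.56 → 56.
left front: 14 × 2.222 = 31.11 → 31.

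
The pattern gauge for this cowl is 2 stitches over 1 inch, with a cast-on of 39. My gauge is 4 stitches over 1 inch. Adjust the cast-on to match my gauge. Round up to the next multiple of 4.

80 stitches.

Scale factor = 4 / 2 = 2.000.
39 × 4 / 2 = 78.00 sts.
→ 80 sts.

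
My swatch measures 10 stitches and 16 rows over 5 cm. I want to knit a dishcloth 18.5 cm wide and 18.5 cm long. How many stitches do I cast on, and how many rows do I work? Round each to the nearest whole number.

Stitch gauge = 10/5 = 2 sts/cm; 18.5 × 2 = 37.00 → 37 sts.
Row gauge = 16/5 = 3.2 rows/cm; 18.5 × 3.2 = 59.20 → 59 rows.

Cast on 37 stitches and work 59 rows.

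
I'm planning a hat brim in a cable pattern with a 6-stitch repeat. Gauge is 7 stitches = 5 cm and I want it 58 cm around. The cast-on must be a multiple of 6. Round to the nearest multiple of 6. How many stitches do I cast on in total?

CO 84 sts.

7 / 5 = 1.4 sts per cm.
58 × 1.4 = 81.20 sts.
Nearest multiple of 6: 84.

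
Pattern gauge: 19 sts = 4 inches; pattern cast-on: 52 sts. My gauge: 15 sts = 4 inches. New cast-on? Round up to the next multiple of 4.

Scale factor = 15 / 19 = 0.789.
52 × 15 / 19 = 41.05 sts.
→ 44 sts.

44 stitches.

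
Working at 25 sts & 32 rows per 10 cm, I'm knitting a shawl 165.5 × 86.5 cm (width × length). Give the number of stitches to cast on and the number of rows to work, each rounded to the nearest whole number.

Stitch gauge = 25/10 = 2.5 sts/cm; 165.5 × 2.5 = 413.75 → 414 sts.
Row gauge = 32/10 = 3.2 rows/cm; 86.5 × 3.2 = 276.80 → 277 rows.

Cast on 414 stitches and work 277 rows.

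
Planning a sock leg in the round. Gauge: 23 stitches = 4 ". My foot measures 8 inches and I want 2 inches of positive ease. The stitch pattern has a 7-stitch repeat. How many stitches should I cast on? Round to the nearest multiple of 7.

Finished = 8 + 2 = 10 inches.
23 / 4 = 5.75 sts/in.
10 × 5.75 = 57.50 sts.
Nearest multiple of 7: 56.

CO 56 sts.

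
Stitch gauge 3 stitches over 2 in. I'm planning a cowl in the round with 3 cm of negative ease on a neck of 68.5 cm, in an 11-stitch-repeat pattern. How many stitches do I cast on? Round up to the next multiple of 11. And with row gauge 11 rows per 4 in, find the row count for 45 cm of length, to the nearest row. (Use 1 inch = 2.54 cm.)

Finished = 68.5 − 3 = 65.5 cm.
65.5 cm × 1/2.54 = 25.79 inches.
3/2 = 1.5 sts per in; 25.79 × 1.5 = 38.68 sts.
Next multiple of 11 → 44.
45 cm = 17.72 inches; × 2.75 = 48.72 → 49 rows.

Cast on 44 stitches; work 49 rows.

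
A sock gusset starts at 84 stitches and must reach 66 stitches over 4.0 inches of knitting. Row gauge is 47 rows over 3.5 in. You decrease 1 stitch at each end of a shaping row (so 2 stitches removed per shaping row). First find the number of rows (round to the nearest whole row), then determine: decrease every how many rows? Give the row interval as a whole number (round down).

Decrease every 6th row.

Rows = 4.0 × 13.429 = 53.7 → 54 rows.
Stitches to remove: 18 → 9 shaping rows (at 2 st each).
54 / 9 = 6.00 → every 6 rows.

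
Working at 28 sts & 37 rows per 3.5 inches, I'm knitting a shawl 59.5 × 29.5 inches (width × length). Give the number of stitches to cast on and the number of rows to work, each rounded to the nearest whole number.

Stitch gauge = 28/3.5 = 8 sts/in; 59.5 × 8 = 476.00 → 476 sts.
Row gauge = 37/3.5 = 10.571 rows/in; 29.5 × 10.571 = 311.86 → 312 rows.

Cast on 476 stitches and work 312 rows.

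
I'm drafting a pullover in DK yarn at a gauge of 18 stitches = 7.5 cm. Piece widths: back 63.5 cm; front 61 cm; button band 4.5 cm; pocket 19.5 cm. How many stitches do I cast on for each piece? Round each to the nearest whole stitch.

Rate = 18/7.5 = 2.4 sts per cm.
back: 63.5 × 2.4 = 152.40 → 152.
front: 61 × 2.4 = 146.40 → 146.
button band: 4.5 × 2.4 = 10.80 → 11.
pocket: 19.5 × 2.4 = 46.80 → 47.

back 152; front 146; button band 11; pocket 47.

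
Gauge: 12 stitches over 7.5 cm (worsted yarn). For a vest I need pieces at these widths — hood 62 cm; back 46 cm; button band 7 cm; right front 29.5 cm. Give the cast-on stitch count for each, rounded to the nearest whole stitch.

Rate = 12/7.5 = 1.6 sts per cm.
hood: 62 × 1.6 = 99.20 → 99.
back: 46 × 1.6 = 73.60 → 74.
button band: 7 × 1.6 = 11.20 → 11.
right front: 29.5 × 1.6 = 47.20 → 47.

hood 99; back 74; button band 11; right front 47.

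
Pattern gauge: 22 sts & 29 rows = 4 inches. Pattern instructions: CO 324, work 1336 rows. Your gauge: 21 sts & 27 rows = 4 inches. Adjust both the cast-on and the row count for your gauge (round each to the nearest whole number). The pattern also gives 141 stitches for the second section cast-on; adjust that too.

Stitches: 324 × 21/22 = 309.27 → 309.
Rows: 1336 × 27/29 = 1243.86 → 1244.
second section cast-on: 141 × 21/22 = 134.59 → 135.

Cast on 309 stitches; work 1244 rows; second section cast-on 135 stitches.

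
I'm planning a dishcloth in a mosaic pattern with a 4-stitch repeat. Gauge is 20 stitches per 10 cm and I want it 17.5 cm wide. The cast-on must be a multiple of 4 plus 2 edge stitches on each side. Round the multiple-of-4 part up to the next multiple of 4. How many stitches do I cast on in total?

20 / 10 = 2 sts per cm.
17.5 × 2 = 35.00 sts.
Less 4 edge sts → 31.00 for the repeat.
Next multiple of 4: 32.
Add back 4 edge sts → 36.

Cast on 36 stitches.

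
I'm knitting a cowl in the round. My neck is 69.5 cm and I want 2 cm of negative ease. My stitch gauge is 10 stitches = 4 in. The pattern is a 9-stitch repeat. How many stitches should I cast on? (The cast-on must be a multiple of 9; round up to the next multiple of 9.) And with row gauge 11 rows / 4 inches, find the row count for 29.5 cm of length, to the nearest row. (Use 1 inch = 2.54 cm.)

Finished = 69.5 − 2 = 67.5 cm.
67.5 cm × 1/2.54 = 26.57 inches.
10/4 = 2.5 sts per in; 26.57 × 2.5 = 66.44 sts.
Next multiple of 9 → 72.
29.5 cm = 11.61 inches; × 2.75 = 31.94 → 32 rows.

Cast on 72 stitches; work 32 rows.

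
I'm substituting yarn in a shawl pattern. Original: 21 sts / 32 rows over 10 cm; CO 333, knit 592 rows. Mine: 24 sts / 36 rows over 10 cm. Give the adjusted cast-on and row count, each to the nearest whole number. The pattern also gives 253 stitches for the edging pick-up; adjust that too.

Cast on 381 stitches; work 666 rows; edging pick-up 289 stitches.

Stitches: 333 × 24/21 = 380.57 → 381.
Rows: 592 × 36/32 = 666.00 → 666.
edging pick-up: 253 × 24/21 = 289.14 → 289.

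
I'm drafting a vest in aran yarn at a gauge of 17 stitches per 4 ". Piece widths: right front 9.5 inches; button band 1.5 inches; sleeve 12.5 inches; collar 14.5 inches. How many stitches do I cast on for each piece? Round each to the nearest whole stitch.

Rate = 17/4 = 4.25 sts per in.
right front: 9.5 × 4.25 = 40.38 → 40.
button band: 1.5 × 4.25 = 6.38 → 6.
sleeve: 12.5 × 4.25 = 53.12 → 53.
collar: 14.5 × 4.25 = 61.62 → 62.

right front 40; button band 6; sleeve 53; collar 62.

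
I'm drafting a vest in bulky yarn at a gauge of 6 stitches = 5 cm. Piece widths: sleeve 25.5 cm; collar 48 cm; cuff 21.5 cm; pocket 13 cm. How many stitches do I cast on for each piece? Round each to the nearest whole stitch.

sleeve 31; collar 58; cuff 26; pocket 16.

Rate = 6/5 = 1.2 sts per cm.
sleeve: 25.5 × 1.2 = 30.60 → 31.
collar: 48 × 1.2 = 57.60 → 58.
cuff: 21.5 × 1.2 = 25.80 → 26.
pocket: 13 × 1.2 = 15.60 → 16.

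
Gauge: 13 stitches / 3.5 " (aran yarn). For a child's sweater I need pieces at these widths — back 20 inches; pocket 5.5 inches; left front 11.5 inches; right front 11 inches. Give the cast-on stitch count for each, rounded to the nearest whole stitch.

back 74; pocket 20; left front 43; right front 41.

Rate = 13/3.5 = 3.714 sts per in.
back: 20 × 3.714 = 74.29 → 74.
pocket: 5.5 × 3.714 = 20.43 → 20.
left front: 11.5 × 3.714 = 42.71 → 43.
right front: 11 × 3.714 = 40.86 → 41.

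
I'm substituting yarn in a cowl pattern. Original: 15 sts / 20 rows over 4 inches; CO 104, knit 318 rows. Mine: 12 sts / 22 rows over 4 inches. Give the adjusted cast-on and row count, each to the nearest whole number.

Cast on 83 stitches; work 350 rows.

Stitches: 104 × 12/15 = 83.20 → 83.
Rows: 318 × 22/20 = 349.80 → 350.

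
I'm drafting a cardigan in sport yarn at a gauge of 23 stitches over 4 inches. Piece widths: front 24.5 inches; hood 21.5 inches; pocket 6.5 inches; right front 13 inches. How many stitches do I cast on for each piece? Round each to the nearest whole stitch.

front 141; hood 124; pocket 37; right front 75.

Rate = 23/4 = 5.75 sts per in.
front: 24.5 × 5.75 = 140.88 → 141.
hood: 21.5 × 5.75 = 123.62 → 124.
pocket: 6.5 × 5.75 = 37.38 → 37.
right front: 13 × 5.75 = 74.75 → 75.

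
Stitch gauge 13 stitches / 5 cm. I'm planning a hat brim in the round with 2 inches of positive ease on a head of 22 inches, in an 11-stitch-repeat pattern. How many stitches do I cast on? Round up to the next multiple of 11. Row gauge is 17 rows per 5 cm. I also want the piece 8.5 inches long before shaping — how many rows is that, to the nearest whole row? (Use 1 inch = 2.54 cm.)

Cast on 165 stitches; work 73 rows.

Finished = 22 + 2 = 24 inches.
24 inches × 2.54 = 60.96 cm.
13/5 = 2.6 sts per cm; 60.96 × 2.6 = 158.50 sts.
Next multiple of 11 → 165.
8.5 inches = 21.59 cm; × 3.4 = 73.41 → 73 rows.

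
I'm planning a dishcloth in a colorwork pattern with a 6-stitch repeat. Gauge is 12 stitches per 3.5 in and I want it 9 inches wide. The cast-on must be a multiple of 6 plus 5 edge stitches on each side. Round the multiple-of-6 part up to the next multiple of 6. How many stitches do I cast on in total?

CO 34 sts.

12 / 3.5 = 3.429 sts per inch.
9 × 3.429 = 30.86 sts.
Less 10 edge sts → 20.86 for the repeat.
Next multiple of 6: 24.
Add back 10 edge sts → 34.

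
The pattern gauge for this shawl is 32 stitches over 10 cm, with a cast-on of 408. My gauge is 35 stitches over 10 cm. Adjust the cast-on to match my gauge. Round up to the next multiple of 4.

448 stitches.

Scale factor = 35 / 32 = 1.094.
408 × 35 / 32 = 446.25 sts.
→ 448 sts.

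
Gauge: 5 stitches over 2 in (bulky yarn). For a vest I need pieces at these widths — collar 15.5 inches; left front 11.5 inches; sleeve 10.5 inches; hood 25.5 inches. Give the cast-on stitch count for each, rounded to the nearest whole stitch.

Rate = 5/2 = 2.5 sts per in.
collar: 15.5 × 2.5 = 38.75 → 39.
left front: 11.5 × 2.5 = 28.75 → 29.
sleeve: 10.5 × 2.5 = 26.25 → 26.
hood: 25.5 × 2.5 = 63.75 → 64.

collar 39; left front 29; sleeve 26; hood 64.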